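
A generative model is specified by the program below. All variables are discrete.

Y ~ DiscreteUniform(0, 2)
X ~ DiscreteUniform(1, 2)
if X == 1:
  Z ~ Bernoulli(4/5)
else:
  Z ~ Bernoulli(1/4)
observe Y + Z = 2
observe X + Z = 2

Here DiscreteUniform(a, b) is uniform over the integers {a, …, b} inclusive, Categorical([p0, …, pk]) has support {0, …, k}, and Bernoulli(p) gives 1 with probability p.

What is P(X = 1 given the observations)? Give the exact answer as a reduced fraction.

Enumerate traces; 2 have nonzero weight after conditioning:
  (Y=1, X=1, Z=1) weight 2/15
  (Y=2, X=2, Z=0) weight 1/8
Group by X:
  weight(X=1) = 2/15
  weight(X=2) = 1/8
Total weight = 2/15 + 1/8 = 31/120
P(X=1 | obs) = 2/15 / 31/120 = 16/31
P(X=2 | obs) = 1/8 / 31/120 = 15/31

P(X = 1 | obs) = 16/31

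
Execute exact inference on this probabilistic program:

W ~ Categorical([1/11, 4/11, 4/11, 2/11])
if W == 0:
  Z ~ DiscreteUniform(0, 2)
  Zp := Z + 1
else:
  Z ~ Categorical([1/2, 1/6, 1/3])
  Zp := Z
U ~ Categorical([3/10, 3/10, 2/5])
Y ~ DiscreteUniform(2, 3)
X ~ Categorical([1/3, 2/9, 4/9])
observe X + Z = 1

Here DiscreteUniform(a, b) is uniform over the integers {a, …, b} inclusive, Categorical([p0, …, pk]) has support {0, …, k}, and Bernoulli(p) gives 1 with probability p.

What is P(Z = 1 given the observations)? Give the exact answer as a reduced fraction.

Enumerate traces; 48 have nonzero weight after conditioning:
  (W=0, Z=0, U=0, Y=2, X=1) weight 1/990
  (W=0, Z=0, U=0, Y=3, X=1) weight 1/990
  (W=0, Z=0, U=1, Y=2, X=1) weight 1/990
  (W=0, Z=0, U=1, Y=3, X=1) weight 1/990
  (W=0, Z=0, U=2, Y=2, X=1) weight 2/1485
  (W=0, Z=0, U=2, Y=3, X=1) weight 2/1485
  (W=0, Z=1, U=0, Y=2, X=0) weight 1/660
  (W=0, Z=1, U=0, Y=3, X=0) weight 1/660
  … 40 more
Group by Z:
  weight(Z=0) = 32/297
  weight(Z=1) = 2/33
Total weight = 32/297 + 2/33 = 50/297
P(Z=0 | obs) = 32/297 / 50/297 = 16/25
P(Z=1 | obs) = 2/33 / 50/297 = 9/25

P(Z = 1 | obs) = 9/25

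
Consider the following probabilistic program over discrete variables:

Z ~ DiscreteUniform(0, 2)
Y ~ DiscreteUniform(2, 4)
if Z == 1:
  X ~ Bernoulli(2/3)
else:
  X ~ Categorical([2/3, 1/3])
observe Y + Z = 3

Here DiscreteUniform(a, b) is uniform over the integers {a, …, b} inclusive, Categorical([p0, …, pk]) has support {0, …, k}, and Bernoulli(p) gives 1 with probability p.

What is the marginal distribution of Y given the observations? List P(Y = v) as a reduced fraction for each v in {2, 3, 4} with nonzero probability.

Enumerate traces; 4 have nonzero weight after conditioning:
  (Z=0, Y=3, X=0) weight 2/27
  (Z=0, Y=3, X=1) weight 1/27
  (Z=1, Y=2, X=0) weight 1/27
  (Z=1, Y=2, X=1) weight 2/27
Group by Y:
  weight(Y=2) = 1/9
  weight(Y=3) = 1/9
Total weight = 1/9 + 1/9 = 2/9
P(Y=2 | obs) = 1/9 / 2/9 = 1/2
P(Y=3 | obs) = 1/9 / 2/9 = 1/2

P(Y=2) = 1/2, P(Y=3) = 1/2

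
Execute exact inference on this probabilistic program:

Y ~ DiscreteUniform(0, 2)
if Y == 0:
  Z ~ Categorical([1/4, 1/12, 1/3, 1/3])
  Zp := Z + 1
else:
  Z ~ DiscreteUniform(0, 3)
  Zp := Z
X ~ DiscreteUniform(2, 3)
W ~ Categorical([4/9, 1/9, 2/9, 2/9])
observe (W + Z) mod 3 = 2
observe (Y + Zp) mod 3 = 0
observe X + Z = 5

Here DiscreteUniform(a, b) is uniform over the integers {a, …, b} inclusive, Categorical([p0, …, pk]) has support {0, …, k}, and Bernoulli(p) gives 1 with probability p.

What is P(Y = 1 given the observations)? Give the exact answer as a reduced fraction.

Enumerate traces; 4 have nonzero weight after conditioning:
  (Y=0, Z=2, X=3, W=0) weight 2/81
  (Y=0, Z=2, X=3, W=3) weight 1/81
  (Y=1, Z=2, X=3, W=0) weight 1/54
  (Y=1, Z=2, X=3, W=3) weight 1/108
Group by Y:
  weight(Y=0) = 1/27
  weight(Y=1) = 1/36
Total weight = 1/27 + 1/36 = 7/108
P(Y=0 | obs) = 1/27 / 7/108 = 4/7
P(Y=1 | obs) = 1/36 / 7/108 = 3/7

P(Y = 1 | obs) = 3/7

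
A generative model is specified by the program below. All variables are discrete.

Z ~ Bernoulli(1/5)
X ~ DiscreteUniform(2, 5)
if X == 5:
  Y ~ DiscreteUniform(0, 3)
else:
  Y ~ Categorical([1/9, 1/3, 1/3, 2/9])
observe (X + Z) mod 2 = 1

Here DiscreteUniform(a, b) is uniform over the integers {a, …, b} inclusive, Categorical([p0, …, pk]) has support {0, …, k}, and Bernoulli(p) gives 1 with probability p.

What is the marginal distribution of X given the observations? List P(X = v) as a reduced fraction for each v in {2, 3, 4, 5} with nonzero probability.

Enumerate traces; 16 have nonzero weight after conditioning:
  (Z=0, X=3, Y=0) weight 1/45
  (Z=0, X=3, Y=1) weight 1/15
  (Z=0, X=3, Y=2) weight 1/15
  (Z=0, X=3, Y=3) weight 2/45
  (Z=0, X=5, Y=0) weight 1/20
  (Z=0, X=5, Y=1) weight 1/20
  (Z=0, X=5, Y=2) weight 1/20
  (Z=0, X=5, Y=3) weight 1/20
  (Z=1, X=2, Y=0) weight 1/180
  (Z=1, X=4, Y=0) weight 1/180
  … 6 more
Group by X:
  weight(X=2) = 1/20
  weight(X=3) = 1/5
  weight(X=4) = 1/20
  weight(X=5) = 1/5
Total weight = 1/20 + 1/5 + 1/20 + 1/5 = 1/2
P(X=2 | obs) = 1/20 / 1/2 = 1/10
P(X=3 | obs) = 1/5 / 1/2 = 2/5
P(X=4 | obs) = 1/20 / 1/2 = 1/10
P(X=5 | obs) = 1/5 / 1/2 = 2/5

P(X=2) = 1/10, P(X=3) = 2/5, P(X=4) = 1/10, P(X=5) = 2/5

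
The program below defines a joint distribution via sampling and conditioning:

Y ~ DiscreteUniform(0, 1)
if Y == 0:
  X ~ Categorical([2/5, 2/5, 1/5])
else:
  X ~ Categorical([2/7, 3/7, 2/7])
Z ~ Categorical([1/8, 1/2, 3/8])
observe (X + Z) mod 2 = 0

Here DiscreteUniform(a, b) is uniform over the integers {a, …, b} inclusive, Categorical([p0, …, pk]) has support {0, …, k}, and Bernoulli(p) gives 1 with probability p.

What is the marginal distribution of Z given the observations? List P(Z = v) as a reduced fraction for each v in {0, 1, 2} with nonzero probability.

Enumerate traces; 10 have nonzero weight after conditioning:
  (Y=0, X=0, Z=0) weight 1/40
  (Y=0, X=0, Z=2) weight 3/40
  (Y=0, X=1, Z=1) weight 1/10
  (Y=0, X=2, Z=0) weight 1/80
  (Y=0, X=2, Z=2) weight 3/80
  (Y=1, X=0, Z=0) weight 1/56
  (Y=1, X=0, Z=2) weight 3/56
  (Y=1, X=1, Z=1) weight 3/28
  … 2 more
Group by Z:
  weight(Z=0) = 41/560
  weight(Z=1) = 29/140
  weight(Z=2) = 123/560
Total weight = 41/560 + 29/140 + 123/560 = 1/2
P(Z=0 | obs) = 41/560 / 1/2 = 41/280
P(Z=1 | obs) = 29/140 / 1/2 = 29/70
P(Z=2 | obs) = 123/560 / 1/2 = 123/280

P(Z=0) = 41/280, P(Z=1) = 29/70, P(Z=2) = 123/280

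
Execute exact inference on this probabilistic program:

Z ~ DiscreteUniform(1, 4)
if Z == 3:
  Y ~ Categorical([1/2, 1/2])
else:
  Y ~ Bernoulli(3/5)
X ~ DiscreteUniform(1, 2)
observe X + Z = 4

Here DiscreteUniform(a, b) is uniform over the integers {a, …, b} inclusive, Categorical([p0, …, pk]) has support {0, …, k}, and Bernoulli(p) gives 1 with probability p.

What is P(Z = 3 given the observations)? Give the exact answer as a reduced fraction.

P(Z = 3 | obs) = 1/2

Enumerate traces; 4 have nonzero weight after conditioning:
  (Z=2, Y=0, X=2) weight 1/20
  (Z=2, Y=1, X=2) weight 3/40
  (Z=3, Y=0, X=1) weight 1/16
  (Z=3, Y=1, X=1) weight 1/16
Group by Z:
  weight(Z=2) = 1/8
  weight(Z=3) = 1/8
Total weight = 1/8 + 1/8 = 1/4
P(Z=2 | obs) = 1/8 / 1/4 = 1/2
P(Z=3 | obs) = 1/8 / 1/4 = 1/2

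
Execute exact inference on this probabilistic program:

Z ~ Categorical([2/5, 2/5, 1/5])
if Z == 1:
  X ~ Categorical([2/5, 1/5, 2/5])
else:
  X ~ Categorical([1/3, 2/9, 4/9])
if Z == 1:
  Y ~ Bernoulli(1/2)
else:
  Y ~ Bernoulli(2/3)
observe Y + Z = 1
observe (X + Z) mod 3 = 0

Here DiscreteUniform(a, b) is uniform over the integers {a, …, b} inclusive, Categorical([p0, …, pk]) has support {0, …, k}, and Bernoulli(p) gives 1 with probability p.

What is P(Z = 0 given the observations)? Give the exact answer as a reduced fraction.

P(Z = 0 | obs) = 10/19

Enumerate traces; 2 have nonzero weight after conditioning:
  (Z=0, X=0, Y=1) weight 4/45
  (Z=1, X=2, Y=0) weight 2/25
Group by Z:
  weight(Z=0) = 4/45
  weight(Z=1) = 2/25
Total weight = 4/45 + 2/25 = 38/225
P(Z=0 | obs) = 4/45 / 38/225 = 10/19
P(Z=1 | obs) = 2/25 / 38/225 = 9/19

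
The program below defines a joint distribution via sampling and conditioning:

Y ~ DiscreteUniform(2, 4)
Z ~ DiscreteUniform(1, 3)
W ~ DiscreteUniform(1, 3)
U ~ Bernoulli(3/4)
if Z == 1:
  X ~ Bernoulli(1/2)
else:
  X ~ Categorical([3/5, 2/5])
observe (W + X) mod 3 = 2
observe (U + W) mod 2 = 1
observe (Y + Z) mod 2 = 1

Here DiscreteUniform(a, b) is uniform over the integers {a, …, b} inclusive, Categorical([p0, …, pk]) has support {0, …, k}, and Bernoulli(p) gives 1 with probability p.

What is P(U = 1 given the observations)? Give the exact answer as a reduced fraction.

P(U = 1 | obs) = 42/53

Enumerate traces; 10 have nonzero weight after conditioning:
  (Y=2, Z=1, W=1, U=0, X=1) weight 1/216
  (Y=2, Z=1, W=2, U=1, X=0) weight 1/72
  (Y=2, Z=3, W=1, U=0, X=1) weight 1/270
  (Y=2, Z=3, W=2, U=1, X=0) weight 1/60
  (Y=3, Z=2, W=1, U=0, X=1) weight 1/270
  (Y=3, Z=2, W=2, U=1, X=0) weight 1/60
  (Y=4, Z=1, W=1, U=0, X=1) weight 1/216
  (Y=4, Z=1, W=2, U=1, X=0) weight 1/72
  … 2 more
Group by U:
  weight(U=0) = 11/540
  weight(U=1) = 7/90
Total weight = 11/540 + 7/90 = 53/540
P(U=0 | obs) = 11/540 / 53/540 = 11/53
P(U=1 | obs) = 7/90 / 53/540 = 42/53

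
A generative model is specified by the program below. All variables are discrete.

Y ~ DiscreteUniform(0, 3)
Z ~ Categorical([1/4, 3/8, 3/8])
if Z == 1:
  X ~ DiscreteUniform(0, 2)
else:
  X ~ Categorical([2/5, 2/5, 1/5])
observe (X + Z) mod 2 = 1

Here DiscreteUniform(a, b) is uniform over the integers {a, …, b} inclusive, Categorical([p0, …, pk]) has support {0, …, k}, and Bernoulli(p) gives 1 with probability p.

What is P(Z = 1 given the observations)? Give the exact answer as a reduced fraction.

P(Z = 1 | obs) = 1/2

Enumerate traces; 16 have nonzero weight after conditioning:
  (Y=0, Z=0, X=1) weight 1/40
  (Y=0, Z=1, X=0) weight 1/32
  (Y=0, Z=1, X=2) weight 1/32
  (Y=0, Z=2, X=1) weight 3/80
  (Y=1, Z=0, X=1) weight 1/40
  (Y=1, Z=1, X=0) weight 1/32
  (Y=1, Z=1, X=2) weight 1/32
  (Y=1, Z=2, X=1) weight 3/80
  … 8 more
Group by Z:
  weight(Z=0) = 1/10
  weight(Z=1) = 1/4
  weight(Z=2) = 3/20
Total weight = 1/10 + 1/4 + 3/20 = 1/2
P(Z=0 | obs) = 1/10 / 1/2 = 1/5
P(Z=1 | obs) = 1/4 / 1/2 = 1/2
P(Z=2 | obs) = 3/20 / 1/2 = 3/10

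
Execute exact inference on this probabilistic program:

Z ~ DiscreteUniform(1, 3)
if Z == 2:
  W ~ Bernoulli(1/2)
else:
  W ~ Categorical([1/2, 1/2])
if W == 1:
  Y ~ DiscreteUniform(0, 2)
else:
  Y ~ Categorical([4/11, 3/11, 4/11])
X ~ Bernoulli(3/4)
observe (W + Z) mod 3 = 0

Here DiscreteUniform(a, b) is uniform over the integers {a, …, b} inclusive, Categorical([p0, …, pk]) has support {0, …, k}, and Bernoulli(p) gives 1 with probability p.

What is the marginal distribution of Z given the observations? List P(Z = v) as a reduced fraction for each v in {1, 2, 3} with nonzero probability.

Enumerate traces; 12 have nonzero weight after conditioning:
  (Z=2, W=1, Y=0, X=0) weight 1/72
  (Z=2, W=1, Y=0, X=1) weight 1/24
  (Z=2, W=1, Y=1, X=0) weight 1/72
  (Z=2, W=1, Y=1, X=1) weight 1/24
  (Z=2, W=1, Y=2, X=0) weight 1/72
  (Z=2, W=1, Y=2, X=1) weight 1/24
  (Z=3, W=0, Y=0, X=0) weight 1/66
  (Z=3, W=0, Y=0, X=1) weight 1/22
  … 4 more
Group by Z:
  weight(Z=2) = 1/6
  weight(Z=3) = 1/6
Total weight = 1/6 + 1/6 = 1/3
P(Z=2 | obs) = 1/6 / 1/3 = 1/2
P(Z=3 | obs) = 1/6 / 1/3 = 1/2

P(Z=2) = 1/2, P(Z=3) = 1/2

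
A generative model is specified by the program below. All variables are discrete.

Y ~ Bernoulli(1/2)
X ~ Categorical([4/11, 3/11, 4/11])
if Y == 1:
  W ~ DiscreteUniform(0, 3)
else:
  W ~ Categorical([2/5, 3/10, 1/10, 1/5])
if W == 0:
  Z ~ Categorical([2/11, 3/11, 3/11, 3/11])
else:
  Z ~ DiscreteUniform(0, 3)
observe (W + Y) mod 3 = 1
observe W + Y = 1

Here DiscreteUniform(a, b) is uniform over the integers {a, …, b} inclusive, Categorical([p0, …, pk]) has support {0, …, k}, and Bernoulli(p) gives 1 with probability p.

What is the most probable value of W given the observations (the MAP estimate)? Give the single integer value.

Enumerate traces; 24 have nonzero weight after conditioning:
  (Y=0, X=0, W=1, Z=0) weight 3/220
  (Y=0, X=0, W=1, Z=1) weight 3/220
  (Y=0, X=0, W=1, Z=2) weight 3/220
  (Y=0, X=0, W=1, Z=3) weight 3/220
  (Y=0, X=1, W=1, Z=0) weight 9/880
  (Y=0, X=1, W=1, Z=1) weight 9/880
  (Y=0, X=1, W=1, Z=2) weight 9/880
  (Y=0, X=1, W=1, Z=3) weight 9/880
  (Y=1, X=0, W=0, Z=0) weight 1/121
  … 15 more
Group by W:
  weight(W=0) = 1/8
  weight(W=1) = 3/20
Total weight = 1/8 + 3/20 = 11/40
P(W=0 | obs) = 1/8 / 11/40 = 5/11
P(W=1 | obs) = 3/20 / 11/40 = 6/11
argmax = 1

argmax_v P(W = v | obs) = 1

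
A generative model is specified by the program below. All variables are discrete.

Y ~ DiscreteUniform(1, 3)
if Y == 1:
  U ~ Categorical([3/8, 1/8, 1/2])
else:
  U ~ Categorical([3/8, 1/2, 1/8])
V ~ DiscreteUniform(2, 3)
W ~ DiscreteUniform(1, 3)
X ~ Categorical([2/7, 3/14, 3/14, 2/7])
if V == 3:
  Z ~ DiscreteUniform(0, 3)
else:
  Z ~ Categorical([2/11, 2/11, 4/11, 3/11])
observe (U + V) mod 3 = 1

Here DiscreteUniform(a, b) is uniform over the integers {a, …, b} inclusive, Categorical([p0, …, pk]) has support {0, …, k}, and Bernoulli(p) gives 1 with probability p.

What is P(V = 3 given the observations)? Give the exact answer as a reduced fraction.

P(V = 3 | obs) = 3/5

Enumerate traces; 288 have nonzero weight after conditioning:
  (Y=1, U=1, V=3, W=1, X=0, Z=0) weight 1/2016
  (Y=1, U=1, V=3, W=1, X=0, Z=1) weight 1/2016
  (Y=1, U=1, V=3, W=1, X=0, Z=2) weight 1/2016
  (Y=1, U=1, V=3, W=1, X=0, Z=3) weight 1/2016
  (Y=1, U=1, V=3, W=1, X=1, Z=0) weight 1/2688
  (Y=1, U=1, V=3, W=1, X=1, Z=1) weight 1/2688
  (Y=1, U=1, V=3, W=1, X=1, Z=2) weight 1/2688
  (Y=1, U=1, V=3, W=1, X=1, Z=3) weight 1/2688
  (Y=1, U=2, V=2, W=1, X=0, Z=0) weight 1/693
  … 279 more
Group by V:
  weight(V=2) = 1/8
  weight(V=3) = 3/16
Total weight = 1/8 + 3/16 = 5/16
P(V=2 | obs) = 1/8 / 5/16 = 2/5
P(V=3 | obs) = 3/16 / 5/16 = 3/5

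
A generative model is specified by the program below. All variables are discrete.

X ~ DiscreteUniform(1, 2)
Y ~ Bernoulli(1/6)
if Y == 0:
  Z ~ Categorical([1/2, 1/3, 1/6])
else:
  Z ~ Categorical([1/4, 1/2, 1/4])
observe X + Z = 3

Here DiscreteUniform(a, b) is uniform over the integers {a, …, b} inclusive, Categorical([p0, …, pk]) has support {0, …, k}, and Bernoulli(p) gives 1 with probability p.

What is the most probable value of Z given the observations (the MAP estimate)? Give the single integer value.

argmax_v P(Z = v | obs) = 1

Enumerate traces; 4 have nonzero weight after conditioning:
  (X=1, Y=0, Z=2) weight 5/72
  (X=1, Y=1, Z=2) weight 1/48
  (X=2, Y=0, Z=1) weight 5/36
  (X=2, Y=1, Z=1) weight 1/24
Group by Z:
  weight(Z=1) = 13/72
  weight(Z=2) = 13/144
Total weight = 13/72 + 13/144 = 13/48
P(Z=1 | obs) = 13/72 / 13/48 = 2/3
P(Z=2 | obs) = 13/144 / 13/48 = 1/3
argmax = 1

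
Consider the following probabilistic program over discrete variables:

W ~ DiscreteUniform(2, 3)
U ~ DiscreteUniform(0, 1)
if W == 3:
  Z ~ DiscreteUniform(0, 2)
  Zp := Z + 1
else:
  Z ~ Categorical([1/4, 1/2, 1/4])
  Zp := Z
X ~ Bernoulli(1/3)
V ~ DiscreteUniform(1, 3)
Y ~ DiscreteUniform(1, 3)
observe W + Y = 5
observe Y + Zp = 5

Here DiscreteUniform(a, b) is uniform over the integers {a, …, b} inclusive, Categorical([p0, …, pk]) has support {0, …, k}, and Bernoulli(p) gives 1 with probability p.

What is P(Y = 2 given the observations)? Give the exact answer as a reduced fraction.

Enumerate traces; 24 have nonzero weight after conditioning:
  (W=2, U=0, Z=2, X=0, V=1, Y=3) weight 1/216
  (W=2, U=0, Z=2, X=0, V=2, Y=3) weight 1/216
  (W=2, U=0, Z=2, X=0, V=3, Y=3) weight 1/216
  (W=2, U=0, Z=2, X=1, V=1, Y=3) weight 1/432
  (W=2, U=0, Z=2, X=1, V=2, Y=3) weight 1/432
  (W=2, U=0, Z=2, X=1, V=3, Y=3) weight 1/432
  (W=2, U=1, Z=2, X=0, V=1, Y=3) weight 1/216
  (W=2, U=1, Z=2, X=0, V=2, Y=3) weight 1/216
  (W=3, U=0, Z=2, X=0, V=1, Y=2) weight 1/162
  … 15 more
Group by Y:
  weight(Y=2) = 1/18
  weight(Y=3) = 1/24
Total weight = 1/18 + 1/24 = 7/72
P(Y=2 | obs) = 1/18 / 7/72 = 4/7
P(Y=3 | obs) = 1/24 / 7/72 = 3/7

P(Y = 2 | obs) = 4/7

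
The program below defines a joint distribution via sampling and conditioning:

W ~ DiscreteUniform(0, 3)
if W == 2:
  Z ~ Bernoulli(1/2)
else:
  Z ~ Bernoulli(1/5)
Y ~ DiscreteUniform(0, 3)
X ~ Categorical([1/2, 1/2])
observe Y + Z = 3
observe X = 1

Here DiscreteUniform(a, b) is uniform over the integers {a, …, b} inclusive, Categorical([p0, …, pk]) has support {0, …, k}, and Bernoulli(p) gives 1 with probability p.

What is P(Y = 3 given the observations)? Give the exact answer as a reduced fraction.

Enumerate traces; 8 have nonzero weight after conditioning:
  (W=0, Z=0, Y=3, X=1) weight 1/40
  (W=0, Z=1, Y=2, X=1) weight 1/160
  (W=1, Z=0, Y=3, X=1) weight 1/40
  (W=1, Z=1, Y=2, X=1) weight 1/160
  (W=2, Z=0, Y=3, X=1) weight 1/64
  (W=2, Z=1, Y=2, X=1) weight 1/64
  (W=3, Z=0, Y=3, X=1) weight 1/40
  (W=3, Z=1, Y=2, X=1) weight 1/160
Group by Y:
  weight(Y=2) = 11/320
  weight(Y=3) = 29/320
Total weight = 11/320 + 29/320 = 1/8
P(Y=2 | obs) = 11/320 / 1/8 = 11/40
P(Y=3 | obs) = 29/320 / 1/8 = 29/40

P(Y = 3 | obs) = 29/40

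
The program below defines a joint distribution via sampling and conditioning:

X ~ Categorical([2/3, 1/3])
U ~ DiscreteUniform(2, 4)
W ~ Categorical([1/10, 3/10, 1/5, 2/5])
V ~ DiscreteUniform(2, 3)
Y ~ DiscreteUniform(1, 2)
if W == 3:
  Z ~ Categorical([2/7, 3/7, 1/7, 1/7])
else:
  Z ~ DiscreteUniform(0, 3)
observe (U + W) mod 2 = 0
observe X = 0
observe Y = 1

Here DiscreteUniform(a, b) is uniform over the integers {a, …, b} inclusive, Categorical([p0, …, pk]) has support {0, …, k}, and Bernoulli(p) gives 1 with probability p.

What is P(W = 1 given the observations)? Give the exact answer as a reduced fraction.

Enumerate traces; 48 have nonzero weight after conditioning:
  (X=0, U=2, W=0, V=2, Y=1, Z=0) weight 1/720
  (X=0, U=2, W=0, V=2, Y=1, Z=1) weight 1/720
  (X=0, U=2, W=0, V=2, Y=1, Z=2) weight 1/720
  (X=0, U=2, W=0, V=2, Y=1, Z=3) weight 1/720
  (X=0, U=2, W=0, V=3, Y=1, Z=0) weight 1/720
  (X=0, U=2, W=0, V=3, Y=1, Z=1) weight 1/720
  (X=0, U=2, W=0, V=3, Y=1, Z=2) weight 1/720
  (X=0, U=2, W=0, V=3, Y=1, Z=3) weight 1/720
  (X=0, U=2, W=2, V=2, Y=1, Z=0) weight 1/360
  (X=0, U=3, W=1, V=2, Y=1, Z=0) weight 1/240
  … 38 more
Group by W:
  weight(W=0) = 1/45
  weight(W=1) = 1/30
  weight(W=2) = 2/45
  weight(W=3) = 2/45
Total weight = 1/45 + 1/30 + 2/45 + 2/45 = 13/90
P(W=0 | obs) = 1/45 / 13/90 = 2/13
P(W=1 | obs) = 1/30 / 13/90 = 3/13
P(W=2 | obs) = 2/45 / 13/90 = 4/13
P(W=3 | obs) = 2/45 / 13/90 = 4/13

P(W = 1 | obs) = 3/13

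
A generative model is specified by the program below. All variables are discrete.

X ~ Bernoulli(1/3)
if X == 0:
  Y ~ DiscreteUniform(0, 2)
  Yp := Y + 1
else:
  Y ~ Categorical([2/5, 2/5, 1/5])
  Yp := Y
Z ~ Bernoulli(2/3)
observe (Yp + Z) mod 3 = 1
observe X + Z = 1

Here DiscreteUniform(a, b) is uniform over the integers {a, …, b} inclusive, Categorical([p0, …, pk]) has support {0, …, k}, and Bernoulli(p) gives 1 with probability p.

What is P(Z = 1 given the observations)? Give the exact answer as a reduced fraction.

P(Z = 1 | obs) = 10/13

Enumerate traces; 2 have nonzero weight after conditioning:
  (X=0, Y=2, Z=1) weight 4/27
  (X=1, Y=1, Z=0) weight 2/45
Group by Z:
  weight(Z=0) = 2/45
  weight(Z=1) = 4/27
Total weight = 2/45 + 4/27 = 26/135
P(Z=0 | obs) = 2/45 / 26/135 = 3/13
P(Z=1 | obs) = 4/27 / 26/135 = 10/13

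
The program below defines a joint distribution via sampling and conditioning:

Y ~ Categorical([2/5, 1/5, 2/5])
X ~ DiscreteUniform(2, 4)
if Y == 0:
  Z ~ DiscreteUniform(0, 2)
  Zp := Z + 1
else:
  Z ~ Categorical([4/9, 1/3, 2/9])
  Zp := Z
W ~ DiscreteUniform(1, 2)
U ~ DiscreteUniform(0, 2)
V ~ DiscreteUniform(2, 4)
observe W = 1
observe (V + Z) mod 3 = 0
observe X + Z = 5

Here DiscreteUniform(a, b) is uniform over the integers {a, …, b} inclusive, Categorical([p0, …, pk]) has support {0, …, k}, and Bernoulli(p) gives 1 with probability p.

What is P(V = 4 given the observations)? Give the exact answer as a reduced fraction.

P(V = 4 | obs) = 4/9

Enumerate traces; 18 have nonzero weight after conditioning:
  (Y=0, X=3, Z=2, W=1, U=0, V=4) weight 1/405
  (Y=0, X=3, Z=2, W=1, U=1, V=4) weight 1/405
  (Y=0, X=3, Z=2, W=1, U=2, V=4) weight 1/405
  (Y=0, X=4, Z=1, W=1, U=0, V=2) weight 1/405
  (Y=0, X=4, Z=1, W=1, U=1, V=2) weight 1/405
  (Y=0, X=4, Z=1, W=1, U=2, V=2) weight 1/405
  (Y=1, X=3, Z=2, W=1, U=0, V=4) weight 1/1215
  (Y=1, X=3, Z=2, W=1, U=1, V=4) weight 1/1215
  … 10 more
Group by V:
  weight(V=2) = 1/54
  weight(V=4) = 2/135
Total weight = 1/54 + 2/135 = 1/30
P(V=2 | obs) = 1/54 / 1/30 = 5/9
P(V=4 | obs) = 2/135 / 1/30 = 4/9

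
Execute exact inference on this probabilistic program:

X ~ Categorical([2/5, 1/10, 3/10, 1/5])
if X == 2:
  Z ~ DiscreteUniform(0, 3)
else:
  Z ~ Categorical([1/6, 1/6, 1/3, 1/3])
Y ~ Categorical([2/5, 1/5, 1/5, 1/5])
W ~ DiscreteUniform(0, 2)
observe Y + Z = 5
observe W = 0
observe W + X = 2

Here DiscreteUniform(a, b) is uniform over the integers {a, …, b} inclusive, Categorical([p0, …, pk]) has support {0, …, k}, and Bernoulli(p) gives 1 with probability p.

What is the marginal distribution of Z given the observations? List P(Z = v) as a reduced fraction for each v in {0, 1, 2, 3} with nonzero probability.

P(Z=2) = 1/2, P(Z=3) = 1/2

Enumerate traces; 2 have nonzero weight after conditioning:
  (X=2, Z=2, Y=3, W=0) weight 1/200
  (X=2, Z=3, Y=2, W=0) weight 1/200
Group by Z:
  weight(Z=2) = 1/200
  weight(Z=3) = 1/200
Total weight = 1/200 + 1/200 = 1/100
P(Z=2 | obs) = 1/200 / 1/100 = 1/2
P(Z=3 | obs) = 1/200 / 1/100 = 1/2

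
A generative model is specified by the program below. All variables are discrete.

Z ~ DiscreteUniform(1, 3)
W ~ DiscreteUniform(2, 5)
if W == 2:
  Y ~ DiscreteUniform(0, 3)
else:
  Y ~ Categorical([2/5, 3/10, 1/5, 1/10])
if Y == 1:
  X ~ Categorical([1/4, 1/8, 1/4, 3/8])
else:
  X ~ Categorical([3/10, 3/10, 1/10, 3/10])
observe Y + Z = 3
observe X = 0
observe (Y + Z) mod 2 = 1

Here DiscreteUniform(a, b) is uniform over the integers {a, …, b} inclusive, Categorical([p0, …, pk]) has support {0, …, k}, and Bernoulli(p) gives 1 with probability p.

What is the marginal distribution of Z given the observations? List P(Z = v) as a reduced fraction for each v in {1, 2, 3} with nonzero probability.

P(Z=1) = 6/23, P(Z=2) = 5/17, P(Z=3) = 174/391

Enumerate traces; 12 have nonzero weight after conditioning:
  (Z=1, W=2, Y=2, X=0) weight 1/160
  (Z=1, W=3, Y=2, X=0) weight 1/200
  (Z=1, W=4, Y=2, X=0) weight 1/200
  (Z=1, W=5, Y=2, X=0) weight 1/200
  (Z=2, W=2, Y=1, X=0) weight 1/192
  (Z=2, W=3, Y=1, X=0) weight 1/160
  (Z=2, W=4, Y=1, X=0) weight 1/160
  (Z=2, W=5, Y=1, X=0) weight 1/160
  (Z=3, W=2, Y=0, X=0) weight 1/160
  … 3 more
Group by Z:
  weight(Z=1) = 17/800
  weight(Z=2) = 23/960
  weight(Z=3) = 29/800
Total weight = 17/800 + 23/960 + 29/800 = 391/4800
P(Z=1 | obs) = 17/800 / 391/4800 = 6/23
P(Z=2 | obs) = 23/960 / 391/4800 = 5/17
P(Z=3 | obs) = 29/800 / 391/4800 = 174/391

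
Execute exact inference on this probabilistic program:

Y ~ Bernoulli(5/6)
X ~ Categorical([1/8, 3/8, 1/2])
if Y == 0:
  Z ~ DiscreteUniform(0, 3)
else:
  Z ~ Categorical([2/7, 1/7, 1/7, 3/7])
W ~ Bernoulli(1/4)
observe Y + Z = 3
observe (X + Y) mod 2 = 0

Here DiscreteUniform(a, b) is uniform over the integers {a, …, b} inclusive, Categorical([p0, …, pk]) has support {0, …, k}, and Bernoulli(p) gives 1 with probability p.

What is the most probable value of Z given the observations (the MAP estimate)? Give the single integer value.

argmax_v P(Z = v | obs) = 2

Enumerate traces; 6 have nonzero weight after conditioning:
  (Y=0, X=0, Z=3, W=0) weight 1/256
  (Y=0, X=0, Z=3, W=1) weight 1/768
  (Y=0, X=2, Z=3, W=0) weight 1/64
  (Y=0, X=2, Z=3, W=1) weight 1/192
  (Y=1, X=1, Z=2, W=0) weight 15/448
  (Y=1, X=1, Z=2, W=1) weight 5/448
Group by Z:
  weight(Z=2) = 5/112
  weight(Z=3) = 5/192
Total weight = 5/112 + 5/192 = 95/1344
P(Z=2 | obs) = 5/112 / 95/1344 = 12/19
P(Z=3 | obs) = 5/192 / 95/1344 = 7/19
argmax = 2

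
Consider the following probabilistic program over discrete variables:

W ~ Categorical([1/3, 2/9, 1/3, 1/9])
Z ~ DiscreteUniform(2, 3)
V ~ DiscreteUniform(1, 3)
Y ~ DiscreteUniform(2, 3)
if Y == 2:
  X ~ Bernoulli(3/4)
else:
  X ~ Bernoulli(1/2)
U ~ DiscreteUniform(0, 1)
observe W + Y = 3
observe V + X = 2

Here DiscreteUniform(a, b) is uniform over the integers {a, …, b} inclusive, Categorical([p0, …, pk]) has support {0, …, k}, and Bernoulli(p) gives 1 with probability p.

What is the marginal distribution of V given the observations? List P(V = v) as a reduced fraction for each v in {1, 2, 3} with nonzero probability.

P(V=1) = 3/5, P(V=2) = 2/5

Enumerate traces; 16 have nonzero weight after conditioning:
  (W=0, Z=2, V=1, Y=3, X=1, U=0) weight 1/144
  (W=0, Z=2, V=1, Y=3, X=1, U=1) weight 1/144
  (W=0, Z=2, V=2, Y=3, X=0, U=0) weight 1/144
  (W=0, Z=2, V=2, Y=3, X=0, U=1) weight 1/144
  (W=0, Z=3, V=1, Y=3, X=1, U=0) weight 1/144
  (W=0, Z=3, V=1, Y=3, X=1, U=1) weight 1/144
  (W=0, Z=3, V=2, Y=3, X=0, U=0) weight 1/144
  (W=0, Z=3, V=2, Y=3, X=0, U=1) weight 1/144
  … 8 more
Group by V:
  weight(V=1) = 1/18
  weight(V=2) = 1/27
Total weight = 1/18 + 1/27 = 5/54
P(V=1 | obs) = 1/18 / 5/54 = 3/5
P(V=2 | obs) = 1/27 / 5/54 = 2/5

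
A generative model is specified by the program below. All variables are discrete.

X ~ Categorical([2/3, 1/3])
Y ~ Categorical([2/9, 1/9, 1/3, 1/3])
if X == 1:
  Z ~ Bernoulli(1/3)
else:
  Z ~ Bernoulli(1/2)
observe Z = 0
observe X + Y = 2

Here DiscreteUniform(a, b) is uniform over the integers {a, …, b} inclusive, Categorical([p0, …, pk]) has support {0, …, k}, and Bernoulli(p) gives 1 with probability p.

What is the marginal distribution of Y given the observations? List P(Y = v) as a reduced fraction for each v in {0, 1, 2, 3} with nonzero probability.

Enumerate traces; 2 have nonzero weight after conditioning:
  (X=0, Y=2, Z=0) weight 1/9
  (X=1, Y=1, Z=0) weight 2/81
Group by Y:
  weight(Y=1) = 2/81
  weight(Y=2) = 1/9
Total weight = 2/81 + 1/9 = 11/81
P(Y=1 | obs) = 2/81 / 11/81 = 2/11
P(Y=2 | obs) = 1/9 / 11/81 = 9/11

P(Y=1) = 2/11, P(Y=2) = 9/11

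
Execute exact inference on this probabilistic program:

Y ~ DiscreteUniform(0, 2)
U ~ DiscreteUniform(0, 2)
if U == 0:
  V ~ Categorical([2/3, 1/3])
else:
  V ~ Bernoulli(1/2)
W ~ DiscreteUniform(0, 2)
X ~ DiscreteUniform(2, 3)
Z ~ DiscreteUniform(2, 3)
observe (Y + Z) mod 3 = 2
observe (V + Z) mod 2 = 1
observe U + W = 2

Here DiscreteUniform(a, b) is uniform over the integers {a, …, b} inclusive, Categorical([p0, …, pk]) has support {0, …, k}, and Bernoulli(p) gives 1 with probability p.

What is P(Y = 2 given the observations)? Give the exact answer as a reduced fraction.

P(Y = 2 | obs) = 5/9

Enumerate traces; 12 have nonzero weight after conditioning:
  (Y=0, U=0, V=1, W=2, X=2, Z=2) weight 1/324
  (Y=0, U=0, V=1, W=2, X=3, Z=2) weight 1/324
  (Y=0, U=1, V=1, W=1, X=2, Z=2) weight 1/216
  (Y=0, U=1, V=1, W=1, X=3, Z=2) weight 1/216
  (Y=0, U=2, V=1, W=0, X=2, Z=2) weight 1/216
  (Y=0, U=2, V=1, W=0, X=3, Z=2) weight 1/216
  (Y=2, U=0, V=0, W=2, X=2, Z=3) weight 1/162
  (Y=2, U=0, V=0, W=2, X=3, Z=3) weight 1/162
  … 4 more
Group by Y:
  weight(Y=0) = 2/81
  weight(Y=2) = 5/162
Total weight = 2/81 + 5/162 = 1/18
P(Y=0 | obs) = 2/81 / 1/18 = 4/9
P(Y=2 | obs) = 5/162 / 1/18 = 5/9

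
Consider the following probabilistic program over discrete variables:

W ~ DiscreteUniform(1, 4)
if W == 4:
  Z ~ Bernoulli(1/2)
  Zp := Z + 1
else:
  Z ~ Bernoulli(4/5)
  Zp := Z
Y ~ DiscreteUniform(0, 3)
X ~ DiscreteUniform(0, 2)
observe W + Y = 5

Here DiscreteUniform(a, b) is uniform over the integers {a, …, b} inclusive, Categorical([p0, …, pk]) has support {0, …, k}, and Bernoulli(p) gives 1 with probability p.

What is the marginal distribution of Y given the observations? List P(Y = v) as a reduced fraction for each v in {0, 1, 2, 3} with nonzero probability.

Enumerate traces; 18 have nonzero weight after conditioning:
  (W=2, Z=0, Y=3, X=0) weight 1/240
  (W=2, Z=0, Y=3, X=1) weight 1/240
  (W=2, Z=0, Y=3, X=2) weight 1/240
  (W=2, Z=1, Y=3, X=0) weight 1/60
  (W=2, Z=1, Y=3, X=1) weight 1/60
  (W=2, Z=1, Y=3, X=2) weight 1/60
  (W=3, Z=0, Y=2, X=0) weight 1/240
  (W=3, Z=0, Y=2, X=1) weight 1/240
  (W=4, Z=0, Y=1, X=0) weight 1/96
  … 9 more
Group by Y:
  weight(Y=1) = 1/16
  weight(Y=2) = 1/16
  weight(Y=3) = 1/16
Total weight = 1/16 + 1/16 + 1/16 = 3/16
P(Y=1 | obs) = 1/16 / 3/16 = 1/3
P(Y=2 | obs) = 1/16 / 3/16 = 1/3
P(Y=3 | obs) = 1/16 / 3/16 = 1/3

P(Y=1) = 1/3, P(Y=2) = 1/3, P(Y=3) = 1/3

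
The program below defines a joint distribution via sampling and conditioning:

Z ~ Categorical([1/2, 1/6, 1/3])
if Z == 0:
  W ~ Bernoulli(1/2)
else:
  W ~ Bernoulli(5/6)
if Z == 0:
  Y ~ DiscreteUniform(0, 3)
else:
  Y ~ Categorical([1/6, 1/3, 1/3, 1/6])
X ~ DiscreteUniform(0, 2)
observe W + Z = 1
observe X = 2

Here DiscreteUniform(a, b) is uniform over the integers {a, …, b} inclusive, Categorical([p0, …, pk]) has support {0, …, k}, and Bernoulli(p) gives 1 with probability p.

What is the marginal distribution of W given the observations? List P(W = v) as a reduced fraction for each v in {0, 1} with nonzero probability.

Enumerate traces; 8 have nonzero weight after conditioning:
  (Z=0, W=1, Y=0, X=2) weight 1/48
  (Z=0, W=1, Y=1, X=2) weight 1/48
  (Z=0, W=1, Y=2, X=2) weight 1/48
  (Z=0, W=1, Y=3, X=2) weight 1/48
  (Z=1, W=0, Y=0, X=2) weight 1/648
  (Z=1, W=0, Y=1, X=2) weight 1/324
  (Z=1, W=0, Y=2, X=2) weight 1/324
  (Z=1, W=0, Y=3, X=2) weight 1/648
Group by W:
  weight(W=0) = 1/108
  weight(W=1) = 1/12
Total weight = 1/108 + 1/12 = 5/54
P(W=0 | obs) = 1/108 / 5/54 = 1/10
P(W=1 | obs) = 1/12 / 5/54 = 9/10

P(W=0) = 1/10, P(W=1) = 9/10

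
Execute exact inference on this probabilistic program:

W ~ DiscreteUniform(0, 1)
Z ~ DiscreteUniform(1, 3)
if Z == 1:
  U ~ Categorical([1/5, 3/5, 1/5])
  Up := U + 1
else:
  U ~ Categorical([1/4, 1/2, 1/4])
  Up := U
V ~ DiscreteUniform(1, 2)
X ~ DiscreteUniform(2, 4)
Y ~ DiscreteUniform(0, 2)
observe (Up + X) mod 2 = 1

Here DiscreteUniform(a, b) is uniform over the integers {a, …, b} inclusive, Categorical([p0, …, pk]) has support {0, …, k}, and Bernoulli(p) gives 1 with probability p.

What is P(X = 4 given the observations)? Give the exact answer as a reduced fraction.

Enumerate traces; 156 have nonzero weight after conditioning:
  (W=0, Z=1, U=0, V=1, X=2, Y=0) weight 1/540
  (W=0, Z=1, U=0, V=1, X=2, Y=1) weight 1/540
  (W=0, Z=1, U=0, V=1, X=2, Y=2) weight 1/540
  (W=0, Z=1, U=0, V=1, X=4, Y=0) weight 1/540
  (W=0, Z=1, U=0, V=1, X=4, Y=1) weight 1/540
  (W=0, Z=1, U=0, V=1, X=4, Y=2) weight 1/540
  (W=0, Z=1, U=0, V=2, X=2, Y=0) weight 1/540
  (W=0, Z=1, U=0, V=2, X=2, Y=1) weight 1/540
  (W=0, Z=1, U=1, V=1, X=3, Y=0) weight 1/180
  … 147 more
Group by X:
  weight(X=2) = 7/45
  weight(X=3) = 8/45
  weight(X=4) = 7/45
Total weight = 7/45 + 8/45 + 7/45 = 22/45
P(X=2 | obs) = 7/45 / 22/45 = 7/22
P(X=3 | obs) = 8/45 / 22/45 = 4/11
P(X=4 | obs) = 7/45 / 22/45 = 7/22

P(X = 4 | obs) = 7/22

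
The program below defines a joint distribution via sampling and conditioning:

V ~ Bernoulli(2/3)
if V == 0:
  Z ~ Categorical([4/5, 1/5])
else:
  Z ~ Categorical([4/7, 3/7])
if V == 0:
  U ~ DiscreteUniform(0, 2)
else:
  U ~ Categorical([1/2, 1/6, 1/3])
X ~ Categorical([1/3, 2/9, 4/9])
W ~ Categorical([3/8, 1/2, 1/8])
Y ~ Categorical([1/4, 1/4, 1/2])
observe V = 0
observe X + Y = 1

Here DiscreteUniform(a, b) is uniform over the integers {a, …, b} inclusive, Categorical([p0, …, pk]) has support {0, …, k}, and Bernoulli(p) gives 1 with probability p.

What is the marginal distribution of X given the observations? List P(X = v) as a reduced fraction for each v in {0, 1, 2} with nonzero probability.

Enumerate traces; 36 have nonzero weight after conditioning:
  (V=0, Z=0, U=0, X=0, W=0, Y=1) weight 1/360
  (V=0, Z=0, U=0, X=0, W=1, Y=1) weight 1/270
  (V=0, Z=0, U=0, X=0, W=2, Y=1) weight 1/1080
  (V=0, Z=0, U=0, X=1, W=0, Y=0) weight 1/540
  (V=0, Z=0, U=0, X=1, W=1, Y=0) weight 1/405
  (V=0, Z=0, U=0, X=1, W=2, Y=0) weight 1/1620
  (V=0, Z=0, U=1, X=0, W=0, Y=1) weight 1/360
  (V=0, Z=0, U=1, X=0, W=1, Y=1) weight 1/270
  … 28 more
Group by X:
  weight(X=0) = 1/36
  weight(X=1) = 1/54
Total weight = 1/36 + 1/54 = 5/108
P(X=0 | obs) = 1/36 / 5/108 = 3/5
P(X=1 | obs) = 1/54 / 5/108 = 2/5

P(X=0) = 3/5, P(X=1) = 2/5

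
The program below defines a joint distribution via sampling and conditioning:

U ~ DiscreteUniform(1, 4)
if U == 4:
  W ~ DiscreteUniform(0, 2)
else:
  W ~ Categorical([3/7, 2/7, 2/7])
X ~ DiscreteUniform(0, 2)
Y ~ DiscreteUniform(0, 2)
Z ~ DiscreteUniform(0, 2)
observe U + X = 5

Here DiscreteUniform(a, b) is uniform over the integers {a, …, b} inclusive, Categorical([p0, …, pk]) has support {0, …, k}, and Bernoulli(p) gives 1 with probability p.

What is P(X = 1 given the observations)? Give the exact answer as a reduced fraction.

P(X = 1 | obs) = 1/2

Enumerate traces; 54 have nonzero weight after conditioning:
  (U=3, W=0, X=2, Y=0, Z=0) weight 1/252
  (U=3, W=0, X=2, Y=0, Z=1) weight 1/252
  (U=3, W=0, X=2, Y=0, Z=2) weight 1/252
  (U=3, W=0, X=2, Y=1, Z=0) weight 1/252
  (U=3, W=0, X=2, Y=1, Z=1) weight 1/252
  (U=3, W=0, X=2, Y=1, Z=2) weight 1/252
  (U=3, W=0, X=2, Y=2, Z=0) weight 1/252
  (U=3, W=0, X=2, Y=2, Z=1) weight 1/252
  (U=4, W=0, X=1, Y=0, Z=0) weight 1/324
  … 45 more
Group by X:
  weight(X=1) = 1/12
  weight(X=2) = 1/12
Total weight = 1/12 + 1/12 = 1/6
P(X=1 | obs) = 1/12 / 1/6 = 1/2
P(X=2 | obs) = 1/12 / 1/6 = 1/2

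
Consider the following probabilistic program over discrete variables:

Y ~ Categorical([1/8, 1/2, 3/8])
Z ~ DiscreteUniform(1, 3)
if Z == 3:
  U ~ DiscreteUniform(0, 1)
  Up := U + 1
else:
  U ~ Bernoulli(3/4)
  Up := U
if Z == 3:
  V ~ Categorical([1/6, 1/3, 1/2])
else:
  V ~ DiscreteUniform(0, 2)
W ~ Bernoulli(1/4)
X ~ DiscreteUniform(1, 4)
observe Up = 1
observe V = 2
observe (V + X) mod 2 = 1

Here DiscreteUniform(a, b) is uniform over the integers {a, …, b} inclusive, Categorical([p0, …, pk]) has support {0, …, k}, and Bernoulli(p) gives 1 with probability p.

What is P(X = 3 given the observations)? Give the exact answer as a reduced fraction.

P(X = 3 | obs) = 1/2

Enumerate traces; 36 have nonzero weight after conditioning:
  (Y=0, Z=1, U=1, V=2, W=0, X=1) weight 1/512
  (Y=0, Z=1, U=1, V=2, W=0, X=3) weight 1/512
  (Y=0, Z=1, U=1, V=2, W=1, X=1) weight 1/1536
  (Y=0, Z=1, U=1, V=2, W=1, X=3) weight 1/1536
  (Y=0, Z=2, U=1, V=2, W=0, X=1) weight 1/512
  (Y=0, Z=2, U=1, V=2, W=0, X=3) weight 1/512
  (Y=0, Z=2, U=1, V=2, W=1, X=1) weight 1/1536
  (Y=0, Z=2, U=1, V=2, W=1, X=3) weight 1/1536
  … 28 more
Group by X:
  weight(X=1) = 1/16
  weight(X=3) = 1/16
Total weight = 1/16 + 1/16 = 1/8
P(X=1 | obs) = 1/16 / 1/8 = 1/2
P(X=3 | obs) = 1/16 / 1/8 = 1/2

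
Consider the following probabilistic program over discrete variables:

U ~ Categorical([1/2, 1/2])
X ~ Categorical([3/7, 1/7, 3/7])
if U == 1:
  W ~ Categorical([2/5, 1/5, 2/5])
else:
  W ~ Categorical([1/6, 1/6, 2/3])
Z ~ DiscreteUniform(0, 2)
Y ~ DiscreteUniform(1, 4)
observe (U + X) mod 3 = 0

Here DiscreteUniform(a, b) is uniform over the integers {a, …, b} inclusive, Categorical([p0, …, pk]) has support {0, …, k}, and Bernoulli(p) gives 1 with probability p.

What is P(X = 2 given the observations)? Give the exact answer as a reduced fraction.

Enumerate traces; 72 have nonzero weight after conditioning:
  (U=0, X=0, W=0, Z=0, Y=1) weight 1/336
  (U=0, X=0, W=0, Z=0, Y=2) weight 1/336
  (U=0, X=0, W=0, Z=0, Y=3) weight 1/336
  (U=0, X=0, W=0, Z=0, Y=4) weight 1/336
  (U=0, X=0, W=0, Z=1, Y=1) weight 1/336
  (U=0, X=0, W=0, Z=1, Y=2) weight 1/336
  (U=0, X=0, W=0, Z=1, Y=3) weight 1/336
  (U=0, X=0, W=0, Z=1, Y=4) weight 1/336
  (U=1, X=2, W=0, Z=0, Y=1) weight 1/140
  … 63 more
Group by X:
  weight(X=0) = 3/14
  weight(X=2) = 3/14
Total weight = 3/14 + 3/14 = 3/7
P(X=0 | obs) = 3/14 / 3/7 = 1/2
P(X=2 | obs) = 3/14 / 3/7 = 1/2

P(X = 2 | obs) = 1/2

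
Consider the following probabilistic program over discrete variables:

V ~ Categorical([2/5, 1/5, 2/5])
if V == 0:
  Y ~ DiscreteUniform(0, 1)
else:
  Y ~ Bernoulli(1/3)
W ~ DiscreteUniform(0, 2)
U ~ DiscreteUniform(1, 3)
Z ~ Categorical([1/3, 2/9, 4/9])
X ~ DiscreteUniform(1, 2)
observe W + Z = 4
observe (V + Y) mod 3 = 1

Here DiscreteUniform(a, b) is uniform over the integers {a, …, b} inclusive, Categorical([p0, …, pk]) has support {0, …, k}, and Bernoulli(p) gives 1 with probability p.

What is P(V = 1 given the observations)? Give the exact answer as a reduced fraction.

P(V = 1 | obs) = 2/5

Enumerate traces; 12 have nonzero weight after conditioning:
  (V=0, Y=1, W=2, U=1, Z=2, X=1) weight 2/405
  (V=0, Y=1, W=2, U=1, Z=2, X=2) weight 2/405
  (V=0, Y=1, W=2, U=2, Z=2, X=1) weight 2/405
  (V=0, Y=1, W=2, U=2, Z=2, X=2) weight 2/405
  (V=0, Y=1, W=2, U=3, Z=2, X=1) weight 2/405
  (V=0, Y=1, W=2, U=3, Z=2, X=2) weight 2/405
  (V=1, Y=0, W=2, U=1, Z=2, X=1) weight 4/1215
  (V=1, Y=0, W=2, U=1, Z=2, X=2) weight 4/1215
  … 4 more
Group by V:
  weight(V=0) = 4/135
  weight(V=1) = 8/405
Total weight = 4/135 + 8/405 = 4/81
P(V=0 | obs) = 4/135 / 4/81 = 3/5
P(V=1 | obs) = 8/405 / 4/81 = 2/5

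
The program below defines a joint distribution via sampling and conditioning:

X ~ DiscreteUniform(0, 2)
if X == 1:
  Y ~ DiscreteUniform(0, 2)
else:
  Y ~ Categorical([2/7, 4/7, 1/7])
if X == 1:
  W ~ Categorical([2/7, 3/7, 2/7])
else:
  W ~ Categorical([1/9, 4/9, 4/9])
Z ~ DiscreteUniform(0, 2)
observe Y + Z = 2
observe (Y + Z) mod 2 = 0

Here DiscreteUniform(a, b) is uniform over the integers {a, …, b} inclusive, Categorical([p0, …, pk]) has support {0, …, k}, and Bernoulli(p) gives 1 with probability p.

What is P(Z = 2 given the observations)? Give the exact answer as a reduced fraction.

P(Z = 2 | obs) = 19/63

Enumerate traces; 27 have nonzero weight after conditioning:
  (X=0, Y=0, W=0, Z=2) weight 2/567
  (X=0, Y=0, W=1, Z=2) weight 8/567
  (X=0, Y=0, W=2, Z=2) weight 8/567
  (X=0, Y=1, W=0, Z=1) weight 4/567
  (X=0, Y=1, W=1, Z=1) weight 16/567
  (X=0, Y=1, W=2, Z=1) weight 16/567
  (X=0, Y=2, W=0, Z=0) weight 1/567
  (X=0, Y=2, W=1, Z=0) weight 4/567
  … 19 more
Group by Z:
  weight(Z=0) = 13/189
  weight(Z=1) = 31/189
  weight(Z=2) = 19/189
Total weight = 13/189 + 31/189 + 19/189 = 1/3
P(Z=0 | obs) = 13/189 / 1/3 = 13/63
P(Z=1 | obs) = 31/189 / 1/3 = 31/63
P(Z=2 | obs) = 19/189 / 1/3 = 19/63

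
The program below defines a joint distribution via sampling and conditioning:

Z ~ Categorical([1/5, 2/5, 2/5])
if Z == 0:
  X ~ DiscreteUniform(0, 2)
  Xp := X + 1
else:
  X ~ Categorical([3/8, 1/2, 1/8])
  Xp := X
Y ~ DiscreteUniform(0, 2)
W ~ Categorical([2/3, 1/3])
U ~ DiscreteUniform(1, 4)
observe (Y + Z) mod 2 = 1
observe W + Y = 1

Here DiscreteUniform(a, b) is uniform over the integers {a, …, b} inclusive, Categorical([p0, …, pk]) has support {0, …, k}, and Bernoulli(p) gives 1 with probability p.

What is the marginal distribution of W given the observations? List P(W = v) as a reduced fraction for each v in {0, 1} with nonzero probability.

P(W=0) = 3/4, P(W=1) = 1/4

Enumerate traces; 36 have nonzero weight after conditioning:
  (Z=0, X=0, Y=1, W=0, U=1) weight 1/270
  (Z=0, X=0, Y=1, W=0, U=2) weight 1/270
  (Z=0, X=0, Y=1, W=0, U=3) weight 1/270
  (Z=0, X=0, Y=1, W=0, U=4) weight 1/270
  (Z=0, X=1, Y=1, W=0, U=1) weight 1/270
  (Z=0, X=1, Y=1, W=0, U=2) weight 1/270
  (Z=0, X=1, Y=1, W=0, U=3) weight 1/270
  (Z=0, X=1, Y=1, W=0, U=4) weight 1/270
  (Z=1, X=0, Y=0, W=1, U=1) weight 1/240
  … 27 more
Group by W:
  weight(W=0) = 2/15
  weight(W=1) = 2/45
Total weight = 2/15 + 2/45 = 8/45
P(W=0 | obs) = 2/15 / 8/45 = 3/4
P(W=1 | obs) = 2/45 / 8/45 = 1/4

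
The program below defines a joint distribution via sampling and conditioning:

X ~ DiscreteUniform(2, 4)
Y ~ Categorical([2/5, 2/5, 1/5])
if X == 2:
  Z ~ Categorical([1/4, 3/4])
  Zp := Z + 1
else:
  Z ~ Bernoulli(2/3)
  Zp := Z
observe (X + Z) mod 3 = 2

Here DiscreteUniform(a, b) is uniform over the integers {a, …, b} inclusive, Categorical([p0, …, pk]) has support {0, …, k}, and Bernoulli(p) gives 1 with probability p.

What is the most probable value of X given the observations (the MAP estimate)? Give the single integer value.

Enumerate traces; 6 have nonzero weight after conditioning:
  (X=2, Y=0, Z=0) weight 1/30
  (X=2, Y=1, Z=0) weight 1/30
  (X=2, Y=2, Z=0) weight 1/60
  (X=4, Y=0, Z=1) weight 4/45
  (X=4, Y=1, Z=1) weight 4/45
  (X=4, Y=2, Z=1) weight 2/45
Group by X:
  weight(X=2) = 1/12
  weight(X=4) = 2/9
Total weight = 1/12 + 2/9 = 11/36
P(X=2 | obs) = 1/12 / 11/36 = 3/11
P(X=4 | obs) = 2/9 / 11/36 = 8/11
argmax = 4

argmax_v P(X = v | obs) = 4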